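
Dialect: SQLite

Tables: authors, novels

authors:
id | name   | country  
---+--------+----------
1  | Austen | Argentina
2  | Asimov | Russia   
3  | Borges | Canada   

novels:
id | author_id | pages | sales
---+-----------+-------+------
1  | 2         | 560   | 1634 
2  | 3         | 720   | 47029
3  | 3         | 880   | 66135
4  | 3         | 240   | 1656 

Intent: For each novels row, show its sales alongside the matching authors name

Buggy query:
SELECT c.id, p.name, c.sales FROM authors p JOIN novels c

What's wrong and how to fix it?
Bug: Missing join condition: each novels row is matched to all authors rows instead of just its own

Fix: Add ON c.author_id = p.id to the JOIN

Corrected query:
SELECT c.id, p.name, c.sales FROM authors p JOIN novels c ON c.author_id = p.id

Result:
id | name   | sales
---+--------+------
1  | Asimov | 1634 
2  | Borges | 47029
3  | Borges | 66135
4  | Borges | 1656 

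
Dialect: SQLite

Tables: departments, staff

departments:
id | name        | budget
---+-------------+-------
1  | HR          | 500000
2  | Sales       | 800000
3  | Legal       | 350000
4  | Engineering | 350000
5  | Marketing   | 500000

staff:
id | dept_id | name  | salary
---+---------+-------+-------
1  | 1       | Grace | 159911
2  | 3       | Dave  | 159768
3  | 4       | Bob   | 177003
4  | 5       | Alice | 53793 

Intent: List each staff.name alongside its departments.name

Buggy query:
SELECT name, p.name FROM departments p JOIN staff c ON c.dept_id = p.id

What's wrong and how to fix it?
Bug: Both tables have a 'name' column; the unqualified reference is ambiguous

Fix: Qualify the column with its table alias (c.name)

Corrected query:
SELECT c.name, p.name FROM departments p JOIN staff c ON c.dept_id = p.id

Result:
name  | name       
------+------------
Grace | HR         
Dave  | Legal      
Bob   | Engineering
Alice | Marketing  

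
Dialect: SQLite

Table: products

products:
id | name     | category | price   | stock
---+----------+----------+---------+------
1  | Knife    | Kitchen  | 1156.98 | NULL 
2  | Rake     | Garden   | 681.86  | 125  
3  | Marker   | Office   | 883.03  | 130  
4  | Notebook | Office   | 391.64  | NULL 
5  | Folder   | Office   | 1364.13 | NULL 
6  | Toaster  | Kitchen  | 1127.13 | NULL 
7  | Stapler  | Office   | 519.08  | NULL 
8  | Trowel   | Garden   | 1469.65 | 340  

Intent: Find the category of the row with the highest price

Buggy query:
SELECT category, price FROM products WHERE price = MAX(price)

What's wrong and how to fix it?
Bug: MAX(price) is an aggregate and cannot be used directly in WHERE

Fix: Wrap MAX in a scalar subquery so WHERE compares against a single value

Corrected query:
SELECT category, price FROM products WHERE price = (SELECT MAX(price) FROM products)

Result:
category | price  
---------+--------
Garden   | 1469.65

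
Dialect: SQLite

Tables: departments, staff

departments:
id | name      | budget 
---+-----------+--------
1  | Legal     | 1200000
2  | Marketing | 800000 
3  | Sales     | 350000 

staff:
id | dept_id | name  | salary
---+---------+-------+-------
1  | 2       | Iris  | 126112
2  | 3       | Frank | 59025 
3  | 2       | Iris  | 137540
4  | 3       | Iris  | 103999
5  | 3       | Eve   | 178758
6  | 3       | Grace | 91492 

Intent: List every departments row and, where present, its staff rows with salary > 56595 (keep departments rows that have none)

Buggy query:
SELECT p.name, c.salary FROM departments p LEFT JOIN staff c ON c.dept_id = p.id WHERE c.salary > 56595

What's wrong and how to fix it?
Bug: A WHERE condition on the right-hand table after LEFT JOIN drops unmatched parents

Fix: Move the right-table condition into the ON clause so unmatched parents are kept

Corrected query:
SELECT p.name, c.salary FROM departments p LEFT JOIN staff c ON c.dept_id = p.id AND c.salary > 56595

Result:
name      | salary
----------+-------
Legal     | NULL  
Marketing | 126112
Marketing | 137540
Sales     | 59025 
Sales     | 91492 
Sales     | 103999
Sales     | 178758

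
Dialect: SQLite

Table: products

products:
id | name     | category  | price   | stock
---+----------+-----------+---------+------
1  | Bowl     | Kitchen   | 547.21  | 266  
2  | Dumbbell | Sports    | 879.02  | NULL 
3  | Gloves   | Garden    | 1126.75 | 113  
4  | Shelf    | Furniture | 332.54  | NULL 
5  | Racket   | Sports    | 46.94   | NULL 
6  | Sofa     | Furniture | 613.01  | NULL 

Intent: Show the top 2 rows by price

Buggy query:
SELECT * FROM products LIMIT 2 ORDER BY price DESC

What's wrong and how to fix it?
Bug: LIMIT must come after ORDER BY

Fix: Swap the clauses: ORDER BY first, then LIMIT

Corrected query:
SELECT * FROM products ORDER BY price DESC LIMIT 2

Result:
id | name     | category | price   | stock
---+----------+----------+---------+------
3  | Gloves   | Garden   | 1126.75 | 113  
2  | Dumbbell | Sports   | 879.02  | NULL 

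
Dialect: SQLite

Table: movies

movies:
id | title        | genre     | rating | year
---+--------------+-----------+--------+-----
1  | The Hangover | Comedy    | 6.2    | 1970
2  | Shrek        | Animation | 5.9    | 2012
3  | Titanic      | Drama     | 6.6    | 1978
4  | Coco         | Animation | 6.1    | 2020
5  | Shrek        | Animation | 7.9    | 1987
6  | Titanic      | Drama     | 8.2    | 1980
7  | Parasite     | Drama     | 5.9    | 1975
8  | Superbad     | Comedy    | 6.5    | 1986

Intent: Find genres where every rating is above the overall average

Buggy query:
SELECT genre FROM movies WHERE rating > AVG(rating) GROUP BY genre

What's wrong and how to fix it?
Bug: AVG() is an aggregate; it can't sit directly in WHERE

Fix: Compute the overall average in a scalar subquery and compare each group's MIN against it in HAVING

Corrected query:
SELECT genre FROM movies GROUP BY genre HAVING MIN(rating) > (SELECT AVG(rating) FROM movies)

Result:
(no rows)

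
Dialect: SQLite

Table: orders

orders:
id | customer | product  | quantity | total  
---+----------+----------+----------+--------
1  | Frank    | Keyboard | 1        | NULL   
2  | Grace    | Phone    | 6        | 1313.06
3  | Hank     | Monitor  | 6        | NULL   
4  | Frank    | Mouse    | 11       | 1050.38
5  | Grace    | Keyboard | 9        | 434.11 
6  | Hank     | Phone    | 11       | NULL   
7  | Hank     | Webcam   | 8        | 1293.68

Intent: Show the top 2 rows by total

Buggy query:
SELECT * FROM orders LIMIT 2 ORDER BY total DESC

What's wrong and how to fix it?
Bug: ORDER BY cannot follow LIMIT; LIMIT is the final clause

Fix: Sort with ORDER BY, then apply LIMIT

Corrected query:
SELECT * FROM orders ORDER BY total DESC LIMIT 2

Result:
id | customer | product | quantity | total  
---+----------+---------+----------+--------
2  | Grace    | Phone   | 6        | 1313.06
7  | Hank     | Webcam  | 8        | 1293.68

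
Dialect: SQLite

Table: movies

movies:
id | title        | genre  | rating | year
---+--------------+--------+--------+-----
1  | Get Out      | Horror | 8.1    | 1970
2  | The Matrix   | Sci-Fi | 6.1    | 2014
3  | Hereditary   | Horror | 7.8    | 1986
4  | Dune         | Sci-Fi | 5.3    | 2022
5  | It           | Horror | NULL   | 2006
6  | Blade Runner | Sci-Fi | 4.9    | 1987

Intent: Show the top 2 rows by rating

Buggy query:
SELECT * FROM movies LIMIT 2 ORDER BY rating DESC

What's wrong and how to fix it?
Bug: ORDER BY cannot follow LIMIT; LIMIT is the final clause

Fix: Sort with ORDER BY, then apply LIMIT

Corrected query:
SELECT * FROM movies ORDER BY rating DESC LIMIT 2

Result:
id | title      | genre  | rating | year
---+------------+--------+--------+-----
1  | Get Out    | Horror | 8.1    | 1970
3  | Hereditary | Horror | 7.8    | 1986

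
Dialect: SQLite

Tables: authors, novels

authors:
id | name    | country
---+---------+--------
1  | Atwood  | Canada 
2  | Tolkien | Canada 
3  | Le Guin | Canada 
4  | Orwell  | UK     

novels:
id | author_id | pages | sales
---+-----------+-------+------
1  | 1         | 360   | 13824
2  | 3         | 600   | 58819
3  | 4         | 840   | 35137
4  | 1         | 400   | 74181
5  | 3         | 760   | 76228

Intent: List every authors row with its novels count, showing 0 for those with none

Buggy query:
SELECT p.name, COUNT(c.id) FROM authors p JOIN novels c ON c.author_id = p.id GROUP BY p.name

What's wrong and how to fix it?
Bug: An inner join excludes parents with zero children

Fix: Use LEFT JOIN so parents without children still appear (COUNT(c.id) gives 0)

Corrected query:
SELECT p.name, COUNT(c.id) FROM authors p LEFT JOIN novels c ON c.author_id = p.id GROUP BY p.name

Result:
name    | COUNT(c.id)
--------+------------
Atwood  | 2          
Le Guin | 2          
Orwell  | 1          
Tolkien | 0          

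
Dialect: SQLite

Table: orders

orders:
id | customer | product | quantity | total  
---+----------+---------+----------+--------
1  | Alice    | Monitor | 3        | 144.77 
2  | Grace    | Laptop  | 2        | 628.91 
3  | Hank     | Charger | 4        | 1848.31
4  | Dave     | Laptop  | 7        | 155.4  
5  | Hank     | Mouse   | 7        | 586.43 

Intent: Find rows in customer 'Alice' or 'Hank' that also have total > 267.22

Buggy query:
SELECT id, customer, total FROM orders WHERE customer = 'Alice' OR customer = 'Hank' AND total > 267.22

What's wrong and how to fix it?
Bug: AND binds tighter than OR, so this parses as customer = 'Alice' OR (customer = 'Hank' AND total > 267.22)

Fix: Add parentheses around the OR so the AND applies to both alternatives

Corrected query:
SELECT id, customer, total FROM orders WHERE (customer = 'Alice' OR customer = 'Hank') AND total > 267.22

Result:
id | customer | total  
---+----------+--------
3  | Hank     | 1848.31
5  | Hank     | 586.43 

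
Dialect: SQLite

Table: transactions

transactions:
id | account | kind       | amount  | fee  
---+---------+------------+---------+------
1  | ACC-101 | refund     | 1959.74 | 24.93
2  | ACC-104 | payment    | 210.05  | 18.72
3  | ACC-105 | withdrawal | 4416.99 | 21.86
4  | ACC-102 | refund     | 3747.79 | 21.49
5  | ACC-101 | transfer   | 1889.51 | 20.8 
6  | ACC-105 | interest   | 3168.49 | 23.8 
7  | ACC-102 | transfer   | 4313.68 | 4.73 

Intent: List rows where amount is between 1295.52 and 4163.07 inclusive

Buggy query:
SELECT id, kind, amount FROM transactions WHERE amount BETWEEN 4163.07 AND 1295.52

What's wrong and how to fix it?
Bug: BETWEEN expects the lower bound first; with 4163.07 AND 1295.52 the range is empty

Fix: Write BETWEEN 1295.52 AND 4163.07

Corrected query:
SELECT id, kind, amount FROM transactions WHERE amount BETWEEN 1295.52 AND 4163.07

Result:
id | kind     | amount 
---+----------+--------
1  | refund   | 1959.74
4  | refund   | 3747.79
5  | transfer | 1889.51
6  | interest | 3168.49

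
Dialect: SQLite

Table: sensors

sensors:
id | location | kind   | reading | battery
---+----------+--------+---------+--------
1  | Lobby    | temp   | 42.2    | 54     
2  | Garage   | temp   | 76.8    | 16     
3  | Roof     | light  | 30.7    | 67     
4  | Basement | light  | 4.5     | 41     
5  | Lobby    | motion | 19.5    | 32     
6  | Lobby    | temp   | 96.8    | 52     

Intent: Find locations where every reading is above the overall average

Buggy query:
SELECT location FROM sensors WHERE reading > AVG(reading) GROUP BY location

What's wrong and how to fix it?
Bug: AVG() is an aggregate; it can't sit directly in WHERE

Fix: Use a subquery for AVG and a HAVING MIN(...) filter so the condition holds for every row in the group

Corrected query:
SELECT location FROM sensors GROUP BY location HAVING MIN(reading) > (SELECT AVG(reading) FROM sensors)

Result:
location
--------
Garage  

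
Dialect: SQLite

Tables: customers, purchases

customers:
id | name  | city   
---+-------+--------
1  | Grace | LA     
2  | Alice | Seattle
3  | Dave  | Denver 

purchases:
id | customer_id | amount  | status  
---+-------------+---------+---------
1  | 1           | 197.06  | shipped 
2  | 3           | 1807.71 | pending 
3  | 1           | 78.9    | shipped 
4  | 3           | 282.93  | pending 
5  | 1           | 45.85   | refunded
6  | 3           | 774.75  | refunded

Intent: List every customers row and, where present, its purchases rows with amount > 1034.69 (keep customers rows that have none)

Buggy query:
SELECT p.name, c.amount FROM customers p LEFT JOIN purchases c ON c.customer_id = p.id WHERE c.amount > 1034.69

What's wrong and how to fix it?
Bug: A WHERE condition on the right-hand table after LEFT JOIN drops unmatched parents

Fix: Move the right-table condition into the ON clause so unmatched parents are kept

Corrected query:
SELECT p.name, c.amount FROM customers p LEFT JOIN purchases c ON c.customer_id = p.id AND c.amount > 1034.69

Result:
name  | amount 
------+--------
Grace | NULL   
Alice | NULL   
Dave  | 1807.71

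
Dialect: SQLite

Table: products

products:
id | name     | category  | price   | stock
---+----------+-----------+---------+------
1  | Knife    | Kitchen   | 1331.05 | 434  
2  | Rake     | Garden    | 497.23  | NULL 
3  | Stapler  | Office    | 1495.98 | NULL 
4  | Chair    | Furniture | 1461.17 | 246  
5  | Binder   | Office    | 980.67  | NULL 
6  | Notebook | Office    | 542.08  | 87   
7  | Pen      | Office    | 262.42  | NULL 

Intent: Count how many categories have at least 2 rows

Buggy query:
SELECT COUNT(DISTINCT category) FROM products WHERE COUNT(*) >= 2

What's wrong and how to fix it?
Bug: WHERE filters individual rows, not groups, so a group-level COUNT is invalid there

Fix: Group first with HAVING COUNT(*) >= 2, then COUNT the resulting groups

Corrected query:
SELECT COUNT(*) FROM (SELECT category FROM products GROUP BY category HAVING COUNT(*) >= 2)

Result:
COUNT(*)
--------
1       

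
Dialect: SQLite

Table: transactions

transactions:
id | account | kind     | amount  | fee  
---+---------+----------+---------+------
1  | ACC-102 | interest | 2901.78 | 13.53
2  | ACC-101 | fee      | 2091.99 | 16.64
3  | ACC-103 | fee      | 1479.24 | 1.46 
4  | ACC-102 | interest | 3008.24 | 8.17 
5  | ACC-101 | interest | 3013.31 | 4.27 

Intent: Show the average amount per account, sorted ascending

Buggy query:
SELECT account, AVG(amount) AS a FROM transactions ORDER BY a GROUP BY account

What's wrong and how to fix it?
Bug: ORDER BY appears before GROUP BY; SQL clause order requires GROUP BY first

Fix: Move ORDER BY to the end, after GROUP BY

Corrected query:
SELECT account, AVG(amount) AS a FROM transactions GROUP BY account ORDER BY a

Result:
account | a      
--------+--------
ACC-103 | 1479.24
ACC-101 | 2552.65
ACC-102 | 2955.01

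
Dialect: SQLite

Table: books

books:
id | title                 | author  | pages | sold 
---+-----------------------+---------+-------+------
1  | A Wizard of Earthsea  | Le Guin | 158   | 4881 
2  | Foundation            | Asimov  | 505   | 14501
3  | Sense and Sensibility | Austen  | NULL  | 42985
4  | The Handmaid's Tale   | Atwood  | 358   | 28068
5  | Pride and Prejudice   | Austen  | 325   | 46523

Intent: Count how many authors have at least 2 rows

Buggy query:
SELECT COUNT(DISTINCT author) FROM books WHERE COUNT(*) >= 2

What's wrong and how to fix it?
Bug: COUNT(*) cannot appear in WHERE; the per-group count doesn't exist yet

Fix: Group first with HAVING COUNT(*) >= 2, then COUNT the resulting groups

Corrected query:
SELECT COUNT(*) FROM (SELECT author FROM books GROUP BY author HAVING COUNT(*) >= 2)

Result:
COUNT(*)
--------
1       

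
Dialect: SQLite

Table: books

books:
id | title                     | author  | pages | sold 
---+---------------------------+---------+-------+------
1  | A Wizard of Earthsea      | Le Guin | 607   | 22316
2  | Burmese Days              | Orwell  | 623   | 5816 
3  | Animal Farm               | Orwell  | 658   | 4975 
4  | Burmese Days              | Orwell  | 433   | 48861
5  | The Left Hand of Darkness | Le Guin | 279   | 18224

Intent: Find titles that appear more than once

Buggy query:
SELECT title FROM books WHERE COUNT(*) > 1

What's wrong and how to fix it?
Bug: WHERE can't reference COUNT(*); aggregates are computed after WHERE

Fix: Group first, then use HAVING for the count condition

Corrected query:
SELECT title FROM books GROUP BY title HAVING COUNT(*) > 1

Result:
title       
------------
Burmese Days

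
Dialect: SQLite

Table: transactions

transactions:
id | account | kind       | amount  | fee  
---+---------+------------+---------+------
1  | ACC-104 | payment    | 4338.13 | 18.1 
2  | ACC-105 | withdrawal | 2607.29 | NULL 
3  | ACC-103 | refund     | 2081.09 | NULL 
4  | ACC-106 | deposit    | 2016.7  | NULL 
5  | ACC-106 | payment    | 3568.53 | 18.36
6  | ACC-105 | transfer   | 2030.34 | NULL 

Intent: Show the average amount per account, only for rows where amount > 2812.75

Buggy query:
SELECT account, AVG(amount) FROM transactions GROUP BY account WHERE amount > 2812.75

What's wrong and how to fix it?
Bug: Row-level WHERE must come before GROUP BY in the clause order

Fix: Move the WHERE clause before GROUP BY

Corrected query:
SELECT account, AVG(amount) FROM transactions WHERE amount > 2812.75 GROUP BY account

Result:
account | AVG(amount)
--------+------------
ACC-104 | 4338.13    
ACC-106 | 3568.53    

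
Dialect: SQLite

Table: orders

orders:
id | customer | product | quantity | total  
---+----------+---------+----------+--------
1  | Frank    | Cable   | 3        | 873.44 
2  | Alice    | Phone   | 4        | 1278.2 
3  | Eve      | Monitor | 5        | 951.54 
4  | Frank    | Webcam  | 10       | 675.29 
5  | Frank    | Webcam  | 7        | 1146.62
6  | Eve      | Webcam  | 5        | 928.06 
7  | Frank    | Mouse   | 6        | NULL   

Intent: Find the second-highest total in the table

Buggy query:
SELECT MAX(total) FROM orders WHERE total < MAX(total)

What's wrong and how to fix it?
Bug: MAX(total) on the right of the comparison is an aggregate-in-WHERE error

Fix: Put the inner MAX in a scalar subquery

Corrected query:
SELECT MAX(total) FROM orders WHERE total < (SELECT MAX(total) FROM orders)

Result:
MAX(total)
----------
1146.62   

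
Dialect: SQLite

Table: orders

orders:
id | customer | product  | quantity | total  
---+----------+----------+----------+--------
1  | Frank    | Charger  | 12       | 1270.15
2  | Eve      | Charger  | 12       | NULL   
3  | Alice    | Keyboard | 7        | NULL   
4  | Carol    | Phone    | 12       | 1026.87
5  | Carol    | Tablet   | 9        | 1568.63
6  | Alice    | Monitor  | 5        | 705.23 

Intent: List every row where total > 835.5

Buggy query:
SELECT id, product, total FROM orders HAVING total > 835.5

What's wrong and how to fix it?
Bug: HAVING filters the output of aggregation, but this query has no GROUP BY and no aggregate functions, so SQLite rejects it (HAVING clause on a non-aggregate query); the condition here is per row

Fix: Use WHERE for row-level filtering

Corrected query:
SELECT id, product, total FROM orders WHERE total > 835.5

Result:
id | product | total  
---+---------+--------
1  | Charger | 1270.15
4  | Phone   | 1026.87
5  | Tablet  | 1568.63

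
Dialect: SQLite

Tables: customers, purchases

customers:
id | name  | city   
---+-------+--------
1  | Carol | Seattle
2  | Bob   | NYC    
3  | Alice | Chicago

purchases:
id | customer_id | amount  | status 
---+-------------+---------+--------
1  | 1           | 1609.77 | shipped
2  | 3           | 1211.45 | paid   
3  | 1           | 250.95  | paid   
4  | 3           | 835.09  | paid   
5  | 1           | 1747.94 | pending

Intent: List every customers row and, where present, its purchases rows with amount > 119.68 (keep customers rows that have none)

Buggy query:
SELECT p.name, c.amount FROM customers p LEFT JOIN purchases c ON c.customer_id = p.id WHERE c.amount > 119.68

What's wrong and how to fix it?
Bug: A WHERE condition on the right-hand table after LEFT JOIN drops unmatched parents

Fix: Move the right-table condition into the ON clause so unmatched parents are kept

Corrected query:
SELECT p.name, c.amount FROM customers p LEFT JOIN purchases c ON c.customer_id = p.id AND c.amount > 119.68

Result:
name  | amount 
------+--------
Carol | 250.95 
Carol | 1609.77
Carol | 1747.94
Bob   | NULL   
Alice | 835.09 
Alice | 1211.45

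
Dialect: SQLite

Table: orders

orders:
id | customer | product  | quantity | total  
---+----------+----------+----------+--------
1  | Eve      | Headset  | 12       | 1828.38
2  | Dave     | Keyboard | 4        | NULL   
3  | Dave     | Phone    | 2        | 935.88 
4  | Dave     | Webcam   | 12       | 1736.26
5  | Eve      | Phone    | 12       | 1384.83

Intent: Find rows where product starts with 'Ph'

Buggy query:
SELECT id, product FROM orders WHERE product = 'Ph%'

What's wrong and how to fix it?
Bug: Wildcards only work with LIKE; '=' treats '%' as a literal character

Fix: Use LIKE for wildcard pattern matching

Corrected query:
SELECT id, product FROM orders WHERE product LIKE 'Ph%'

Result:
id | product
---+--------
3  | Phone  
5  | Phone  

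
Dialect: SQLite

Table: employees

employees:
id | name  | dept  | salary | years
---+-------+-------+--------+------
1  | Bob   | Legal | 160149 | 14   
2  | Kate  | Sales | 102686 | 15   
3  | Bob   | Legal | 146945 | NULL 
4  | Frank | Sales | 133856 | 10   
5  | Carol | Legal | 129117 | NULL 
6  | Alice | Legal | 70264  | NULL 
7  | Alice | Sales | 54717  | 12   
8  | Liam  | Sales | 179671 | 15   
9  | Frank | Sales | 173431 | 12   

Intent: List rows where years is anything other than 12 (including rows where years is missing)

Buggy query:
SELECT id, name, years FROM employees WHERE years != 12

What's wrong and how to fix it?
Bug: Inequality against NULL is unknown, not true; rows with NULL are dropped

Fix: Add an explicit OR years IS NULL to include the missing-value rows

Corrected query:
SELECT id, name, years FROM employees WHERE years != 12 OR years IS NULL

Result:
id | name  | years
---+-------+------
1  | Bob   | 14   
2  | Kate  | 15   
3  | Bob   | NULL 
4  | Frank | 10   
5  | Carol | NULL 
6  | Alice | NULL 
8  | Liam  | 15   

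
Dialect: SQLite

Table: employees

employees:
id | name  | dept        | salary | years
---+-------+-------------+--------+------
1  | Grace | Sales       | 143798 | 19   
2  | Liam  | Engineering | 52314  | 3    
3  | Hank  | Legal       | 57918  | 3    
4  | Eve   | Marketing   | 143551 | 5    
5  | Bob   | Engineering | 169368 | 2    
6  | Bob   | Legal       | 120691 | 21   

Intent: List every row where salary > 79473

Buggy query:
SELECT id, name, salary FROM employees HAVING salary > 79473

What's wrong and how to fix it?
Bug: HAVING filters the output of aggregation, but this query has no GROUP BY and no aggregate functions, so SQLite rejects it (HAVING clause on a non-aggregate query); the condition here is per row

Fix: Use WHERE for row-level filtering

Corrected query:
SELECT id, name, salary FROM employees WHERE salary > 79473

Result:
id | name  | salary
---+-------+-------
1  | Grace | 143798
4  | Eve   | 143551
5  | Bob   | 169368
6  | Bob   | 120691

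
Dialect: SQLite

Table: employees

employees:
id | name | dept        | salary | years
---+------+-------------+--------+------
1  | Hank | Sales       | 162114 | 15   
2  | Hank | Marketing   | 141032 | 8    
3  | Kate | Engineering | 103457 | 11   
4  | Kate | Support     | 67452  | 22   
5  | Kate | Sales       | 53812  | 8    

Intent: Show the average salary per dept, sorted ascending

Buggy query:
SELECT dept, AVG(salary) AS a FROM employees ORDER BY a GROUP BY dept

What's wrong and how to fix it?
Bug: GROUP BY must precede ORDER BY

Fix: Move ORDER BY to the end, after GROUP BY

Corrected query:
SELECT dept, AVG(salary) AS a FROM employees GROUP BY dept ORDER BY a

Result:
dept        | a     
------------+-------
Support     | 67452 
Engineering | 103457
Sales       | 107963
Marketing   | 141032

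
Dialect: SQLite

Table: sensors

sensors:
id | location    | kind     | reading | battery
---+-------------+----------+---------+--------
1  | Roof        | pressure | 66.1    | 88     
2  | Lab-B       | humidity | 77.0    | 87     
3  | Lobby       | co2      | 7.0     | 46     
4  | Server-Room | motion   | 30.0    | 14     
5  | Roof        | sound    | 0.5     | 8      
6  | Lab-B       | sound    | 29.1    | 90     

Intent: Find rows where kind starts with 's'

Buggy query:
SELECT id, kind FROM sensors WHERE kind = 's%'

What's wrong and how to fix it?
Bug: Wildcards only work with LIKE; '=' treats '%' as a literal character

Fix: Use LIKE for wildcard pattern matching

Corrected query:
SELECT id, kind FROM sensors WHERE kind LIKE 's%'

Result:
id | kind 
---+------
5  | sound
6  | sound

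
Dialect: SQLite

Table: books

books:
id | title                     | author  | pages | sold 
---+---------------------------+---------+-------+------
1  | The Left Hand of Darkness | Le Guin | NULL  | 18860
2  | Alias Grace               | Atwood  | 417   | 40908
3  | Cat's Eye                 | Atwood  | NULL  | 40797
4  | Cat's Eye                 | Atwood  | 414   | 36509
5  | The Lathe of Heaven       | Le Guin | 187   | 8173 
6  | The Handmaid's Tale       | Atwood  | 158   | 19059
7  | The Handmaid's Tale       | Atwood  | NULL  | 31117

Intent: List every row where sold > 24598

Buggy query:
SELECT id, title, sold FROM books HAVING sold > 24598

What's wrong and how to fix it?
Bug: This is a non-aggregate query (no GROUP BY, no aggregates), so in SQLite the HAVING clause is invalid here; a row-level condition belongs in WHERE

Fix: Replace HAVING with WHERE since the condition applies to individual rows

Corrected query:
SELECT id, title, sold FROM books WHERE sold > 24598

Result:
id | title               | sold 
---+---------------------+------
2  | Alias Grace         | 40908
3  | Cat's Eye           | 40797
4  | Cat's Eye           | 36509
7  | The Handmaid's Tale | 31117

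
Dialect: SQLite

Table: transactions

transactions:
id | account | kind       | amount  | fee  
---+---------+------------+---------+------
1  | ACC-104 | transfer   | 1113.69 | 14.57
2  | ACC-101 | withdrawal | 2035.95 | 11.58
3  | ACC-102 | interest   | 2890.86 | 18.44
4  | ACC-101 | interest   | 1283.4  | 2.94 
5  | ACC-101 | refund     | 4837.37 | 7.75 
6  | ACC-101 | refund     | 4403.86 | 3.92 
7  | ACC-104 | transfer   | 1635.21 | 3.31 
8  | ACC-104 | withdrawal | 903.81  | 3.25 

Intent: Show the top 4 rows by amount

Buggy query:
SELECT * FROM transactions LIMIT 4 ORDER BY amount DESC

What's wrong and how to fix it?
Bug: ORDER BY cannot follow LIMIT; LIMIT is the final clause

Fix: Sort with ORDER BY, then apply LIMIT

Corrected query:
SELECT * FROM transactions ORDER BY amount DESC LIMIT 4

Result:
id | account | kind       | amount  | fee  
---+---------+------------+---------+------
5  | ACC-101 | refund     | 4837.37 | 7.75 
6  | ACC-101 | refund     | 4403.86 | 3.92 
3  | ACC-102 | interest   | 2890.86 | 18.44
2  | ACC-101 | withdrawal | 2035.95 | 11.58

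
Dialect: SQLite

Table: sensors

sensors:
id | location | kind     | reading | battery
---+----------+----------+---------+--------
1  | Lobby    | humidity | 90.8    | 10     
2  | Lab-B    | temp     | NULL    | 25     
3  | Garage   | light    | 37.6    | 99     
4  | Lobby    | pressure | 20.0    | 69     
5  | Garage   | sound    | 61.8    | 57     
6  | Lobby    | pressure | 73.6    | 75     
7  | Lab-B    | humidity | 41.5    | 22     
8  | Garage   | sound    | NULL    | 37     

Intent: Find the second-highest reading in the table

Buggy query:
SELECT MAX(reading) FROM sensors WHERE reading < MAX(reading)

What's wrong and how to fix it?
Bug: The inner MAX is an aggregate inside WHERE, which is not allowed

Fix: Put the inner MAX in a scalar subquery

Corrected query:
SELECT MAX(reading) FROM sensors WHERE reading < (SELECT MAX(reading) FROM sensors)

Result:
MAX(reading)
------------
73.6        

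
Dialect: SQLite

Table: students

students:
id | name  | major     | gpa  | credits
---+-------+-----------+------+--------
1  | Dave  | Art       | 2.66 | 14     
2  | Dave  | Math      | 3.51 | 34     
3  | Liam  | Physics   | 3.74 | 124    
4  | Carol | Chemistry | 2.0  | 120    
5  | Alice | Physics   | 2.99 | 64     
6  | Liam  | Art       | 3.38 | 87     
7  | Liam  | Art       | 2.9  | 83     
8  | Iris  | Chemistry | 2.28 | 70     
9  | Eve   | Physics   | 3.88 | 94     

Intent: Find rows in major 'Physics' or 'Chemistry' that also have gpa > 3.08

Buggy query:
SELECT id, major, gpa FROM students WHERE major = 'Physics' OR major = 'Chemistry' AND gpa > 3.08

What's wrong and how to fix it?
Bug: Without parentheses, AND is evaluated before OR, so the gpa filter only applies to the 'Chemistry' branch

Fix: Group the OR with parentheses (or use IN), then AND the threshold

Corrected query:
SELECT id, major, gpa FROM students WHERE (major = 'Physics' OR major = 'Chemistry') AND gpa > 3.08

Result:
id | major   | gpa 
---+---------+-----
3  | Physics | 3.74
9  | Physics | 3.88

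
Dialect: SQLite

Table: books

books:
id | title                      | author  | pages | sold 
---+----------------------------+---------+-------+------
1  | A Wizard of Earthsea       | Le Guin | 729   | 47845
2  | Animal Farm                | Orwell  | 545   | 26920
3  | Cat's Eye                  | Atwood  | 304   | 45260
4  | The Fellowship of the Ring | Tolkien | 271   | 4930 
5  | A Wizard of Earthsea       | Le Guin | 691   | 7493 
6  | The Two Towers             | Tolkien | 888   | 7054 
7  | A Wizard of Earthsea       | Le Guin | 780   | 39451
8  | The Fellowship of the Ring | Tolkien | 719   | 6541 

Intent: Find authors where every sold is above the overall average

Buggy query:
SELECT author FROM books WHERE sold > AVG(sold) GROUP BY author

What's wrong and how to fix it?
Bug: AVG() is an aggregate; it can't sit directly in WHERE

Fix: Use a subquery for AVG and a HAVING MIN(...) filter so the condition holds for every row in the group

Corrected query:
SELECT author FROM books GROUP BY author HAVING MIN(sold) > (SELECT AVG(sold) FROM books)

Result:
author
------
Atwood
Orwell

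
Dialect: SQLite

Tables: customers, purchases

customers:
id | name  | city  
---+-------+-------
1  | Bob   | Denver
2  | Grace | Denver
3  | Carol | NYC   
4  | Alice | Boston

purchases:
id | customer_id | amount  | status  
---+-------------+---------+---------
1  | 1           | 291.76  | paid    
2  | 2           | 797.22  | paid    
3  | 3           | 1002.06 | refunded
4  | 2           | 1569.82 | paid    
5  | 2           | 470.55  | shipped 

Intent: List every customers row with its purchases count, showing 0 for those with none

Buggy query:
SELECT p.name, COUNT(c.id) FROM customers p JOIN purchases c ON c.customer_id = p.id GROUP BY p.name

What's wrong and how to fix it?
Bug: INNER JOIN drops customers rows that have no matching purchases rows

Fix: Switch to LEFT JOIN to retain unmatched parent rows

Corrected query:
SELECT p.name, COUNT(c.id) FROM customers p LEFT JOIN purchases c ON c.customer_id = p.id GROUP BY p.name

Result:
name  | COUNT(c.id)
------+------------
Alice | 0          
Bob   | 1          
Carol | 1          
Grace | 3          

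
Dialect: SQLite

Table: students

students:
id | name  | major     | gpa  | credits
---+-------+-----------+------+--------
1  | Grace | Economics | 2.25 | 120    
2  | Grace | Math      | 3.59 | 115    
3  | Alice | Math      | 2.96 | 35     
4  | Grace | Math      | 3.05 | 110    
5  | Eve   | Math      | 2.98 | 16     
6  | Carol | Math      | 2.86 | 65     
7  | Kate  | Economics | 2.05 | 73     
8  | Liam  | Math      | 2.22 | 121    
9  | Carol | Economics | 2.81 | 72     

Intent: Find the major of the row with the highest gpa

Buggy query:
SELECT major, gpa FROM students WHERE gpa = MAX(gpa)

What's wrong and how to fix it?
Bug: MAX(gpa) is an aggregate and cannot be used directly in WHERE

Fix: Wrap MAX in a scalar subquery so WHERE compares against a single value

Corrected query:
SELECT major, gpa FROM students WHERE gpa = (SELECT MAX(gpa) FROM students)

Result:
major | gpa 
------+-----
Math  | 3.59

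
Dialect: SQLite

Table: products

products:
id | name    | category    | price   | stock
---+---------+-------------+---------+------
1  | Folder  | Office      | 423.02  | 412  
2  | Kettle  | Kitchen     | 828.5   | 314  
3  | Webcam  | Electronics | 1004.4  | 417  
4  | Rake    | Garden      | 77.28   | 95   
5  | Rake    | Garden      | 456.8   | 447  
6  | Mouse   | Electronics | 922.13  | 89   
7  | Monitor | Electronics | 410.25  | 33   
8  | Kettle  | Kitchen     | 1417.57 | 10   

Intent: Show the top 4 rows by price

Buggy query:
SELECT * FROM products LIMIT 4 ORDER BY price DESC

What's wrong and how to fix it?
Bug: ORDER BY cannot follow LIMIT; LIMIT is the final clause

Fix: Sort with ORDER BY, then apply LIMIT

Corrected query:
SELECT * FROM products ORDER BY price DESC LIMIT 4

Result:
id | name   | category    | price   | stock
---+--------+-------------+---------+------
8  | Kettle | Kitchen     | 1417.57 | 10   
3  | Webcam | Electronics | 1004.4  | 417  
6  | Mouse  | Electronics | 922.13  | 89   
2  | Kettle | Kitchen     | 828.5   | 314  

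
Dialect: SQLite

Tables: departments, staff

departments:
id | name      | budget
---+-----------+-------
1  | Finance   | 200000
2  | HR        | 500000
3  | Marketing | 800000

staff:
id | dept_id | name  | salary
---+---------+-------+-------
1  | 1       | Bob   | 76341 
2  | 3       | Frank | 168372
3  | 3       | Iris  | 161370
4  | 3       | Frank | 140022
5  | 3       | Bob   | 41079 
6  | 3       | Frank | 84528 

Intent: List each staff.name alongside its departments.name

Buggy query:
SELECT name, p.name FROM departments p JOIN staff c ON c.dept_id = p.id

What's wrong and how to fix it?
Bug: 'name' exists in both joined tables, so the database can't tell which one is meant

Fix: Qualify the column with its table alias (c.name)

Corrected query:
SELECT c.name, p.name FROM departments p JOIN staff c ON c.dept_id = p.id

Result:
name  | name     
------+----------
Bob   | Finance  
Frank | Marketing
Iris  | Marketing
Frank | Marketing
Bob   | Marketing
Frank | Marketing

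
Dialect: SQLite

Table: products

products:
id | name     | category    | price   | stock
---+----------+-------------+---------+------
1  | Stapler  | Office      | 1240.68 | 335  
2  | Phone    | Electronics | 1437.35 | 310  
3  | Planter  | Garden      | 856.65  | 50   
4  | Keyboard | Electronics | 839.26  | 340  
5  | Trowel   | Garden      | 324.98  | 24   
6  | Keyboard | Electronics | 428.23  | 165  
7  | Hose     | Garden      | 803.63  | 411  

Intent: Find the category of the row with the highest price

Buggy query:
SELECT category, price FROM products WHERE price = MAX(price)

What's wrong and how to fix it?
Bug: WHERE is evaluated per row; an aggregate over the whole table isn't defined there

Fix: Wrap MAX in a scalar subquery so WHERE compares against a single value

Corrected query:
SELECT category, price FROM products WHERE price = (SELECT MAX(price) FROM products)

Result:
category    | price  
------------+--------
Electronics | 1437.35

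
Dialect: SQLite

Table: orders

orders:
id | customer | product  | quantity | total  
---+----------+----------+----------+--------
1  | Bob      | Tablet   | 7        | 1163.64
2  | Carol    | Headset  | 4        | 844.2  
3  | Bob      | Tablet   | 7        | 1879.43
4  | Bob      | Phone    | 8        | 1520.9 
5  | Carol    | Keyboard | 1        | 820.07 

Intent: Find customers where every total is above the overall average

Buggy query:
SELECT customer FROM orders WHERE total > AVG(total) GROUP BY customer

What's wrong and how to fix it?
Bug: WHERE evaluates per row before aggregation, so AVG() is unavailable

Fix: Compute the overall average in a scalar subquery and compare each group's MIN against it in HAVING

Corrected query:
SELECT customer FROM orders GROUP BY customer HAVING MIN(total) > (SELECT AVG(total) FROM orders)

Result:
(no rows)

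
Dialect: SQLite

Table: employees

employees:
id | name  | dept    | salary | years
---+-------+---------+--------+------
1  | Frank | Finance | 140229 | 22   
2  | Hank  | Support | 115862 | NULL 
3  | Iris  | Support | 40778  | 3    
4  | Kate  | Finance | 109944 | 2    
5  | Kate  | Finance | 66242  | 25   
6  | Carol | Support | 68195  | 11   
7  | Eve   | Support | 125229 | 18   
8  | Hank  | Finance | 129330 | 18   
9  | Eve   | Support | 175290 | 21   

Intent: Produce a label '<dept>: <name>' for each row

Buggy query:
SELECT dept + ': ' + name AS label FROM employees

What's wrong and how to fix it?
Bug: SQLite uses || for string concatenation; + coerces text to numbers (yielding 0)

Fix: Replace + with || to concatenate text

Corrected query:
SELECT dept || ': ' || name AS label FROM employees

Result:
label         
--------------
Finance: Frank
Support: Hank 
Support: Iris 
Finance: Kate 
Finance: Kate 
Support: Carol
Support: Eve  
Finance: Hank 
Support: Eve  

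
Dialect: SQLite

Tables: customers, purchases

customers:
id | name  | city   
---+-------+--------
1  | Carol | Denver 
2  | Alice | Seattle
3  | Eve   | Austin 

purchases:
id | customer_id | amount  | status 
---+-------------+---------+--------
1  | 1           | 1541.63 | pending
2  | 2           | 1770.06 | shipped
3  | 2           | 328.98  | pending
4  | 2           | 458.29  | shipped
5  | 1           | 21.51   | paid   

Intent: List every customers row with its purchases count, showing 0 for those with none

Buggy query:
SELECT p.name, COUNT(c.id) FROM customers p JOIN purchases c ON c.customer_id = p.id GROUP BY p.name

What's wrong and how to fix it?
Bug: INNER JOIN drops customers rows that have no matching purchases rows

Fix: Switch to LEFT JOIN to retain unmatched parent rows

Corrected query:
SELECT p.name, COUNT(c.id) FROM customers p LEFT JOIN purchases c ON c.customer_id = p.id GROUP BY p.name

Result:
name  | COUNT(c.id)
------+------------
Alice | 3          
Carol | 2          
Eve   | 0          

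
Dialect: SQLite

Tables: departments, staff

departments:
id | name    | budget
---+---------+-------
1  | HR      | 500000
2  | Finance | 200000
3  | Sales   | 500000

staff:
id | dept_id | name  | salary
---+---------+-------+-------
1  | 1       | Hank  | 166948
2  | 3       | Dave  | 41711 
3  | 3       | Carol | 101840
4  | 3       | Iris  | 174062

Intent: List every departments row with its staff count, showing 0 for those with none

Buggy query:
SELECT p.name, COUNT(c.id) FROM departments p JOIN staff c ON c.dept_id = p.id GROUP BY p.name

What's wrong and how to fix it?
Bug: An inner join excludes parents with zero children

Fix: Switch to LEFT JOIN to retain unmatched parent rows

Corrected query:
SELECT p.name, COUNT(c.id) FROM departments p LEFT JOIN staff c ON c.dept_id = p.id GROUP BY p.name

Result:
name    | COUNT(c.id)
--------+------------
Finance | 0          
HR      | 1          
Sales   | 3          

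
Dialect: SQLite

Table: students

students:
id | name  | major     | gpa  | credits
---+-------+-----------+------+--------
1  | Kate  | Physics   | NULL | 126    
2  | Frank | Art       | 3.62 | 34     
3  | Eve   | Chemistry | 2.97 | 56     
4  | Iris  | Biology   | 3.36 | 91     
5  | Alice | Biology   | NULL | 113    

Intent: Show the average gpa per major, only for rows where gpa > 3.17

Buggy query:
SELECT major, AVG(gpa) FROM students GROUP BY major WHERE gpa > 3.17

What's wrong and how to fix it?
Bug: Row-level WHERE must come before GROUP BY in the clause order

Fix: Place WHERE between FROM and GROUP BY

Corrected query:
SELECT major, AVG(gpa) FROM students WHERE gpa > 3.17 GROUP BY major

Result:
major   | AVG(gpa)
--------+---------
Art     | 3.62    
Biology | 3.36    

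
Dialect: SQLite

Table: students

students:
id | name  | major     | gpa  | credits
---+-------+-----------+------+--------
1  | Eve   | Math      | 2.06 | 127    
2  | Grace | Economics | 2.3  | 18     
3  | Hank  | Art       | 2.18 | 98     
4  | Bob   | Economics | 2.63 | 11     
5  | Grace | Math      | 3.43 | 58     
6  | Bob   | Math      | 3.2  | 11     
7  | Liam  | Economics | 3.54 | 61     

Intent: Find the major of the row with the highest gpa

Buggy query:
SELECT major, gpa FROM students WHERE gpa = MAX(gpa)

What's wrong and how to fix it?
Bug: MAX(gpa) is an aggregate and cannot be used directly in WHERE

Fix: Use a subquery: WHERE gpa = (SELECT MAX(gpa) FROM students)

Corrected query:
SELECT major, gpa FROM students WHERE gpa = (SELECT MAX(gpa) FROM students)

Result:
major     | gpa 
----------+-----
Economics | 3.54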